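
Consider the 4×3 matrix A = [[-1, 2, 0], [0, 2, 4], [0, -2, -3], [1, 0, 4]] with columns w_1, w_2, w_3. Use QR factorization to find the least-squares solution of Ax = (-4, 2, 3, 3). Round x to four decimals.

q_1 = w_1/‖w_1‖ = (-1, 0, 0, 1)/1.4142 = (-0.7071, 0.0000, 0.0000, 0.7071).
r_{12} = q_1·w_2 = -1.4142.
u_2 = w_2 + 1.4142·q_1 = (1.0000, 2.0000, -2.0000, 1.0000).
‖u_2‖ = 3.1623, so q_2 = (0.3162, 0.6325, -0.6325, 0.3162).
r_{13} = q_1·w_3 = 2.8284; r_{23} = q_2·w_3 = 5.6921.
u_3 = w_3 − 2.8284·q_1 − 5.6921·q_2 = (0.2000, 0.4000, 0.6000, 0.2000).
‖u_3‖ = 0.7746, so q_3 = (0.2582, 0.5164, 0.7746, 0.2582).
Qᵀb = (4.9497, -0.9487, 3.0984).
Back-substitute: x_3 = 3.0984/0.7746 = 4.0000.
x_2 = (-0.9487 − 5.6921·4.0000)/3.1623 = -7.5000.
x_1 = (4.9497 + 1.4142·(-7.5000) − 2.8284·4.0000)/1.4142 = -12.0000.

x = (-12.0000, -7.5000, 4.0000)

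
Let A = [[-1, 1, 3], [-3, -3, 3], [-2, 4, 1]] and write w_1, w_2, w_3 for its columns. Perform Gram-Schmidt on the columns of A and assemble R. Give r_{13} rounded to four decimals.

w_1 = (-1, -3, -2); ‖w_1‖ = 3.7417, so q_1 = (-0.2673, -0.8018, -0.5345).
r_{13} = q_1·w_3 = -3.7417.

r_{13} = -3.7417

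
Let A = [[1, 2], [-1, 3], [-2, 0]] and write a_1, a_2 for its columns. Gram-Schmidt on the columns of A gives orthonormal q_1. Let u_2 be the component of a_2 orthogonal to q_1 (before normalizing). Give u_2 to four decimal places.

a_1 = (1, -1, -2); ‖a_1‖ = 2.4495, so q_1 = (0.4082, -0.4082, -0.8165).
q_1·a_2 = 0.4082·2 + (-0.4082)·3 + (-0.8165)·0 = -0.4082.
u_2 = a_2 + 0.4082·q_1 = (2.1667, 2.8333, -0.3333).

u_2 = (2.1667, 2.8333, -0.3333)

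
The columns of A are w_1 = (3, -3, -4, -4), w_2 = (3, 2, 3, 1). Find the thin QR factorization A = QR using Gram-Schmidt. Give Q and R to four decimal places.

Q = [[0.4243, 0.8534], [-0.4243, 0.2754], [-0.5657, 0.4425], [-0.5657, -0.0090]], R = [[7.0711, -1.8385], [0.0000, 4.4294]]

w_1 = (3, -3, -4, -4); ‖w_1‖ = 7.0711, so e_1 = (0.4243, -0.4243, -0.5657, -0.5657).
e_1·w_2 = 0.4243·3 + (-0.4243)·2 + (-0.5657)·3 + (-0.5657)·1 = -1.8385.
u_2 = w_2 + 1.8385·e_1 = (3.7800, 1.2200, 1.9600, -0.0400).
‖u_2‖ = 4.4294, so e_2 = (0.8534, 0.2754, 0.4425, -0.0090).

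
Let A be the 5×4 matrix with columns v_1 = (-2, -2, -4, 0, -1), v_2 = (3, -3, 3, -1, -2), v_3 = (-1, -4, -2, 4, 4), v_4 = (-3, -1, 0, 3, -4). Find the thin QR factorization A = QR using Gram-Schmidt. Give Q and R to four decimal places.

Q = [[-0.4000, 0.4158, 0.0579, -0.4329], [-0.4000, -0.7181, -0.4995, 0.0435], [-0.8000, 0.2646, 0.0613, 0.3297], [0.0000, -0.1890, 0.5798, 0.6404], [-0.2000, -0.4536, 0.6381, -0.5402]], R = [[5.0000, -2.0000, 2.8000, 2.4000], [0.0000, 5.2915, -0.6425, 0.7181], [0.0000, 0.0000, 6.6893, -0.4871], [0.0000, 0.0000, 0.0000, 5.3373]]

v_1 = (-2, -2, -4, 0, -1); ‖v_1‖ = 5.0000, so q_1 = (-0.4000, -0.4000, -0.8000, 0.0000, -0.2000).
q_1·v_2 = (-0.4000)·3 + (-0.4000)·(-3) + (-0.8000)·3 + 0.0000·(-1) + (-0.2000)·(-2) = -2.0000.
u_2 = v_2 + 2.0000·q_1 = (2.2000, -3.8000, 1.4000, -1.0000, -2.4000).
‖u_2‖ = 5.2915, so q_2 = (0.4158, -0.7181, 0.2646, -0.1890, -0.4536).
q_1·v_3 = (-0.4000)·(-1) + (-0.4000)·(-4) + (-0.8000)·(-2) + 0.0000·4 + (-0.2000)·4 = 2.8000; q_2·v_3 = 0.4158·(-1) + (-0.7181)·(-4) + 0.2646·(-2) + (-0.1890)·4 + (-0.4536)·4 = -0.6425.
u_3 = v_3 − 2.8000·q_1 + 0.6425·q_2 = (0.3871, -3.3414, 0.4100, 3.8786, 4.2686).
‖u_3‖ = 6.6893, so q_3 = (0.0579, -0.4995, 0.0613, 0.5798, 0.6381).
q_1·v_4 = (-0.4000)·(-3) + (-0.4000)·(-1) + (-0.8000)·0 + 0.0000·3 + (-0.2000)·(-4) = 2.4000; q_2·v_4 = 0.4158·(-3) + (-0.7181)·(-1) + 0.2646·0 + (-0.1890)·3 + (-0.4536)·(-4) = 0.7181; q_3·v_4 = 0.0579·(-3) + (-0.4995)·(-1) + 0.0613·0 + 0.5798·3 + 0.6381·(-4) = -0.4871.
u_4 = v_4 − 2.4000·q_1 − 0.7181·q_2 + 0.4871·q_3 = (-2.3104, 0.2324, 1.7599, 3.4182, -2.8834).
‖u_4‖ = 5.3373, so q_4 = (-0.4329, 0.0435, 0.3297, 0.6404, -0.5402).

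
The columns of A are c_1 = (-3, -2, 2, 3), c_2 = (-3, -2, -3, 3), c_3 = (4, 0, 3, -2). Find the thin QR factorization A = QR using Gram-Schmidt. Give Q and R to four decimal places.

Q = [[-0.5883, -0.2509, 0.6730], [-0.3922, -0.1672, -0.7126], [0.3922, -0.9199, 0.0000], [0.5883, 0.2509, 0.1980]], R = [[5.0990, 3.1379, -2.3534], [0.0000, 4.5993, -4.2648], [0.0000, 0.0000, 2.2962]]

c_1 = (-3, -2, 2, 3); ‖c_1‖ = 5.0990, so e_1 = (-0.5883, -0.3922, 0.3922, 0.5883).
e_1·c_2 = (-0.5883)·(-3) + (-0.3922)·(-2) + 0.3922·(-3) + 0.5883·3 = 3.1379.
u_2 = c_2 − 3.1379·e_1 = (-1.1538, -0.7692, -4.2308, 1.1538).
‖u_2‖ = 4.5993, so e_2 = (-0.2509, -0.1672, -0.9199, 0.2509).
e_1·c_3 = (-0.5883)·4 + (-0.3922)·0 + 0.3922·3 + 0.5883·(-2) = -2.3534; e_2·c_3 = (-0.2509)·4 + (-0.1672)·0 + (-0.9199)·3 + 0.2509·(-2) = -4.2648.
u_3 = c_3 + 2.3534·e_1 + 4.2648·e_2 = (1.5455, -1.6364, 0.0000, 0.4545).
‖u_3‖ = 2.2962, so e_3 = (0.6730, -0.7126, 0.0000, 0.1980).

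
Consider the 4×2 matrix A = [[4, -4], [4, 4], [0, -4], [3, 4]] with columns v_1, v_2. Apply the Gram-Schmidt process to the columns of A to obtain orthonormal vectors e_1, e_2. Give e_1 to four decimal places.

e_1 = (0.6247, 0.6247, 0.0000, 0.4685)

v_1 = (4, 4, 0, 3); ‖v_1‖ = 6.4031, so e_1 = (0.6247, 0.6247, 0.0000, 0.4685).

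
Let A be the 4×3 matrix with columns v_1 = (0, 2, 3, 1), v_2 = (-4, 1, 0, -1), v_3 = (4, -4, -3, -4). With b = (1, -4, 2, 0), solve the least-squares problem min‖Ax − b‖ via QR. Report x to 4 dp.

q_1 = v_1/‖v_1‖ = (0, 2, 3, 1)/3.7417 = (0.0000, 0.5345, 0.8018, 0.2673).
r_{12} = q_1·v_2 = 0.2673.
u_2 = v_2 − 0.2673·q_1 = (-4.0000, 0.8571, -0.2143, -1.0714).
‖u_2‖ = 4.2342, so q_2 = (-0.9447, 0.2024, -0.0506, -0.2530).
r_{13} = q_1·v_3 = -5.6125; r_{23} = q_2·v_3 = -3.4245.
u_3 = v_3 + 5.6125·q_1 + 3.4245·q_2 = (0.7649, -0.3068, 1.3267, -3.3665).
‖u_3‖ = 3.7112, so q_3 = (0.2061, -0.0827, 0.3575, -0.9071).
Qᵀb = (-0.5345, -1.8556, 1.2517).
Back-substitute: x_3 = 1.2517/3.7112 = 0.3373.
x_2 = (-1.8556 + 3.4245·0.3373)/4.2342 = -0.1655.
x_1 = (-0.5345 − 0.2673·(-0.1655) + 5.6125·0.3373)/3.7417 = 0.3749.

x = (0.3749, -0.1655, 0.3373)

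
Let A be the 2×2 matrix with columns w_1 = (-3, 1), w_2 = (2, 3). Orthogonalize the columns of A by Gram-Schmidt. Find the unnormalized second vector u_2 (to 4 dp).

u_2 = (1.1000, 3.3000)

e_1 = w_1/‖w_1‖ = (-3, 1)/3.1623 = (-0.9487, 0.3162).
r_{12} = e_1·w_2 = -0.9487.
u_2 = w_2 + 0.9487·e_1 = (1.1000, 3.3000).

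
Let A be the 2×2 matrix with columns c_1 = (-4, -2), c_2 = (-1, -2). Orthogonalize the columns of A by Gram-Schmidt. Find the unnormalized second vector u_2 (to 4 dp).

c_1 = (-4, -2); ‖c_1‖ = 4.4721, so e_1 = (-0.8944, -0.4472).
e_1·c_2 = (-0.8944)·(-1) + (-0.4472)·(-2) = 1.7889.
u_2 = c_2 − 1.7889·e_1 = (0.6000, -1.2000).

u_2 = (0.6000, -1.2000)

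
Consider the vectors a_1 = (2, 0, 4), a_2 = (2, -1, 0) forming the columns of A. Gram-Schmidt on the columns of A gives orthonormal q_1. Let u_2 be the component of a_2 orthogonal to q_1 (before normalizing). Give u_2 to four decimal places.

a_1 = (2, 0, 4); ‖a_1‖ = 4.4721, so q_1 = (0.4472, 0.0000, 0.8944).
q_1·a_2 = 0.4472·2 + 0.0000·(-1) + 0.8944·0 = 0.8944.
u_2 = a_2 − 0.8944·q_1 = (1.6000, -1.0000, -0.8000).

u_2 = (1.6000, -1.0000, -0.8000)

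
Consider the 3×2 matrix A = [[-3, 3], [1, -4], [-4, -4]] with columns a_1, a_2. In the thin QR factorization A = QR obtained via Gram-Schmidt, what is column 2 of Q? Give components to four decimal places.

q_2 = (0.5248, -0.6454, -0.5550)

a_1 = (-3, 1, -4); ‖a_1‖ = 5.0990, so q_1 = (-0.5883, 0.1961, -0.7845).
q_1·a_2 = (-0.5883)·3 + 0.1961·(-4) + (-0.7845)·(-4) = 0.5883.
u_2 = a_2 − 0.5883·q_1 = (3.3462, -4.1154, -3.5385).
‖u_2‖ = 6.3760, so q_2 = (0.5248, -0.6454, -0.5550).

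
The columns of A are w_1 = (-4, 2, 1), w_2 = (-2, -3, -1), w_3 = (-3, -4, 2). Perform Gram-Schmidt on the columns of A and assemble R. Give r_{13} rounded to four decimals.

r_{13} = 1.3093

w_1 = (-4, 2, 1); ‖w_1‖ = 4.5826, so q_1 = (-0.8729, 0.4364, 0.2182).
r_{13} = q_1·w_3 = 1.3093.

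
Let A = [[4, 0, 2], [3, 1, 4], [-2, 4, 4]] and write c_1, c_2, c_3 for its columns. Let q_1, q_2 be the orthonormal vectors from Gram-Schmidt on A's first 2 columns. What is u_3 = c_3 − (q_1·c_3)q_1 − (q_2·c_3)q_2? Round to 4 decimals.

q_1 = c_1/‖c_1‖ = (4, 3, -2)/5.3852 = (0.7428, 0.5571, -0.3714).
r_{12} = q_1·c_2 = -0.9285.
u_2 = c_2 + 0.9285·q_1 = (0.6897, 1.5172, 3.6552).
‖u_2‖ = 4.0172, so q_2 = (0.1717, 0.3777, 0.9099).
r_{13} = q_1·c_3 = 2.2283; r_{23} = q_2·c_3 = 5.4936.
u_3 = c_3 − 2.2283·q_1 − 5.4936·q_2 = (-0.5983, 0.6838, -0.1709).

u_3 = (-0.5983, 0.6838, -0.1709)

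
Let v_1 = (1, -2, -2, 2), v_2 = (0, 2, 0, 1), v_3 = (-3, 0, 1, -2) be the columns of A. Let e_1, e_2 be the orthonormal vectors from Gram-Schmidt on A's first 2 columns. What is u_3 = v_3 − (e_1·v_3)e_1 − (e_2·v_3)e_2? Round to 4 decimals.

v_1 = (1, -2, -2, 2); ‖v_1‖ = 3.6056, so e_1 = (0.2774, -0.5547, -0.5547, 0.5547).
e_1·v_2 = 0.2774·0 + (-0.5547)·2 + (-0.5547)·0 + 0.5547·1 = -0.5547.
u_2 = v_2 + 0.5547·e_1 = (0.1538, 1.6923, -0.3077, 1.3077).
‖u_2‖ = 2.1662, so e_2 = (0.0710, 0.7812, -0.1420, 0.6037).
e_1·v_3 = 0.2774·(-3) + (-0.5547)·0 + (-0.5547)·1 + 0.5547·(-2) = -2.4962; e_2·v_3 = 0.0710·(-3) + 0.7812·0 + (-0.1420)·1 + 0.6037·(-2) = -1.5625.
u_3 = v_3 + 2.4962·e_1 + 1.5625·e_2 = (-2.1967, -0.1639, -0.6066, 0.3279).

u_3 = (-2.1967, -0.1639, -0.6066, 0.3279)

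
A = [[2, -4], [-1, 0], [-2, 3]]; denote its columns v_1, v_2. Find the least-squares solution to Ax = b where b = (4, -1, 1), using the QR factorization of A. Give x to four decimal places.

v_1 = (2, -1, -2); ‖v_1‖ = 3.0000, so q_1 = (0.6667, -0.3333, -0.6667).
q_1·v_2 = 0.6667·(-4) + (-0.3333)·0 + (-0.6667)·3 = -4.6667.
u_2 = v_2 + 4.6667·q_1 = (-0.8889, -1.5556, -0.1111).
‖u_2‖ = 1.7951, so q_2 = (-0.4952, -0.8666, -0.0619).
Qᵀb = (2.3333, -1.1761).
Back-substitute: x_2 = -1.1761/1.7951 = -0.6552.
x_1 = (2.3333 + 4.6667·(-0.6552))/3.0000 = -0.2414.

x = (-0.2414, -0.6552)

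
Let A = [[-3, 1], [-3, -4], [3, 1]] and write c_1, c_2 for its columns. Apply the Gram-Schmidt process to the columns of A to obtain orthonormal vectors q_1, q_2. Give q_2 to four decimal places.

q_2 = (0.6556, -0.7493, -0.0937)

c_1 = (-3, -3, 3); ‖c_1‖ = 5.1962, so q_1 = (-0.5774, -0.5774, 0.5774).
q_1·c_2 = (-0.5774)·1 + (-0.5774)·(-4) + 0.5774·1 = 2.3094.
u_2 = c_2 − 2.3094·q_1 = (2.3333, -2.6667, -0.3333).
‖u_2‖ = 3.5590, so q_2 = (0.6556, -0.7493, -0.0937).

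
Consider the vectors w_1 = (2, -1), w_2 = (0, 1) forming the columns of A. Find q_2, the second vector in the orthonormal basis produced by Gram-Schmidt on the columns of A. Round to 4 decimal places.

q_1 = w_1/‖w_1‖ = (2, -1)/2.2361 = (0.8944, -0.4472).
r_{12} = q_1·w_2 = -0.4472.
u_2 = w_2 + 0.4472·q_1 = (0.4000, 0.8000).
‖u_2‖ = 0.8944, so q_2 = (0.4472, 0.8944).

q_2 = (0.4472, 0.8944)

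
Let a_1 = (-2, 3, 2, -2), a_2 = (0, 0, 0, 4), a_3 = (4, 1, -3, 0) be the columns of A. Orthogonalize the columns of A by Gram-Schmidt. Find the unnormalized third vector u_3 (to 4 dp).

u_3 = (2.7059, 2.9412, -1.7059, 0.0000)

e_1 = a_1/‖a_1‖ = (-2, 3, 2, -2)/4.5826 = (-0.4364, 0.6547, 0.4364, -0.4364).
r_{12} = e_1·a_2 = -1.7457.
u_2 = a_2 + 1.7457·e_1 = (-0.7619, 1.1429, 0.7619, 3.2381).
‖u_2‖ = 3.5989, so e_2 = (-0.2117, 0.3176, 0.2117, 0.8997).
r_{13} = e_1·a_3 = -2.4004; r_{23} = e_2·a_3 = -1.1644.
u_3 = a_3 + 2.4004·e_1 + 1.1644·e_2 = (2.7059, 2.9412, -1.7059, 0.0000).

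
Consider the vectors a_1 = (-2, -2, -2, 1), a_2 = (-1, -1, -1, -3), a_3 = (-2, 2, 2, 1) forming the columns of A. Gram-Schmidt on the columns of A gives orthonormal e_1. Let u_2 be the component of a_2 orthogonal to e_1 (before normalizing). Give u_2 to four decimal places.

u_2 = (-0.5385, -0.5385, -0.5385, -3.2308)

a_1 = (-2, -2, -2, 1); ‖a_1‖ = 3.6056, so e_1 = (-0.5547, -0.5547, -0.5547, 0.2774).
e_1·a_2 = (-0.5547)·(-1) + (-0.5547)·(-1) + (-0.5547)·(-1) + 0.2774·(-3) = 0.8321.
u_2 = a_2 − 0.8321·e_1 = (-0.5385, -0.5385, -0.5385, -3.2308).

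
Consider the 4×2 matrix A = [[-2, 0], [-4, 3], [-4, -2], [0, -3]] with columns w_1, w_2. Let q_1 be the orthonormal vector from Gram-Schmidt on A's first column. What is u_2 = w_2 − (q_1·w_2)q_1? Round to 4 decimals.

u_2 = (-0.2222, 2.5556, -2.4444, -3.0000)

w_1 = (-2, -4, -4, 0); ‖w_1‖ = 6.0000, so q_1 = (-0.3333, -0.6667, -0.6667, 0.0000).
q_1·w_2 = (-0.3333)·0 + (-0.6667)·3 + (-0.6667)·(-2) + 0.0000·(-3) = -0.6667.
u_2 = w_2 + 0.6667·q_1 = (-0.2222, 2.5556, -2.4444, -3.0000).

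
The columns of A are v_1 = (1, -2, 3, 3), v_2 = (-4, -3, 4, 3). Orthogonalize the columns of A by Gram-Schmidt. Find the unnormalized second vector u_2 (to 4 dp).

u_2 = (-5.0000, -1.0000, 1.0000, 0.0000)

v_1 = (1, -2, 3, 3); ‖v_1‖ = 4.7958, so q_1 = (0.2085, -0.4170, 0.6255, 0.6255).
q_1·v_2 = 0.2085·(-4) + (-0.4170)·(-3) + 0.6255·4 + 0.6255·3 = 4.7958.
u_2 = v_2 − 4.7958·q_1 = (-5.0000, -1.0000, 1.0000, 0.0000).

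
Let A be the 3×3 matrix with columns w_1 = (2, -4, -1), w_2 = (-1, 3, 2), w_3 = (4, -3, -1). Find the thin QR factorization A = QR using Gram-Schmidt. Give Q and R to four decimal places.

Q = [[0.4364, 0.3894, 0.8111], [-0.8729, -0.0354, 0.4867], [-0.2182, 0.9204, -0.3244]], R = [[4.5826, -3.4915, 4.5826], [0.0000, 1.3452, 0.7434], [0.0000, 0.0000, 2.1089]]

w_1 = (2, -4, -1); ‖w_1‖ = 4.5826, so e_1 = (0.4364, -0.8729, -0.2182).
e_1·w_2 = 0.4364·(-1) + (-0.8729)·3 + (-0.2182)·2 = -3.4915.
u_2 = w_2 + 3.4915·e_1 = (0.5238, -0.0476, 1.2381).
‖u_2‖ = 1.3452, so e_2 = (0.3894, -0.0354, 0.9204).
e_1·w_3 = 0.4364·4 + (-0.8729)·(-3) + (-0.2182)·(-1) = 4.5826; e_2·w_3 = 0.3894·4 + (-0.0354)·(-3) + 0.9204·(-1) = 0.7434.
u_3 = w_3 − 4.5826·e_1 − 0.7434·e_2 = (1.7105, 1.0263, -0.6842).
‖u_3‖ = 2.1089, so e_3 = (0.8111, 0.4867, -0.3244).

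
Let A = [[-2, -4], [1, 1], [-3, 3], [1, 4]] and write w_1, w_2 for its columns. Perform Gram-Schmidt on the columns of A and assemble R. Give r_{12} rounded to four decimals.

w_1 = (-2, 1, -3, 1); ‖w_1‖ = 3.8730, so e_1 = (-0.5164, 0.2582, -0.7746, 0.2582).
r_{12} = e_1·w_2 = 1.0328.

r_{12} = 1.0328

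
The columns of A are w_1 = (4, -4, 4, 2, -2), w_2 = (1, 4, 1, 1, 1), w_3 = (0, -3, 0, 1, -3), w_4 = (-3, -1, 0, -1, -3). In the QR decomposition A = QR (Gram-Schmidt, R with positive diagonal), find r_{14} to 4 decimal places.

w_1 = (4, -4, 4, 2, -2); ‖w_1‖ = 7.4833, so e_1 = (0.5345, -0.5345, 0.5345, 0.2673, -0.2673).
r_{14} = e_1·w_4 = -0.5345.

r_{14} = -0.5345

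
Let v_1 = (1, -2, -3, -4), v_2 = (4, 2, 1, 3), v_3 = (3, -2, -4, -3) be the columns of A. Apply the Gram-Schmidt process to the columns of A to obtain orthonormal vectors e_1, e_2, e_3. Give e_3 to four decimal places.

e_3 = (-0.1291, -0.3873, -0.6455, 0.6455)

v_1 = (1, -2, -3, -4); ‖v_1‖ = 5.4772, so e_1 = (0.1826, -0.3651, -0.5477, -0.7303).
e_1·v_2 = 0.1826·4 + (-0.3651)·2 + (-0.5477)·1 + (-0.7303)·3 = -2.7386.
u_2 = v_2 + 2.7386·e_1 = (4.5000, 1.0000, -0.5000, 1.0000).
‖u_2‖ = 4.7434, so e_2 = (0.9487, 0.2108, -0.1054, 0.2108).
e_1·v_3 = 0.1826·3 + (-0.3651)·(-2) + (-0.5477)·(-4) + (-0.7303)·(-3) = 5.6598; e_2·v_3 = 0.9487·3 + 0.2108·(-2) + (-0.1054)·(-4) + 0.2108·(-3) = 2.2136.
u_3 = v_3 − 5.6598·e_1 − 2.2136·e_2 = (-0.1333, -0.4000, -0.6667, 0.6667).
‖u_3‖ = 1.0328, so e_3 = (-0.1291, -0.3873, -0.6455, 0.6455).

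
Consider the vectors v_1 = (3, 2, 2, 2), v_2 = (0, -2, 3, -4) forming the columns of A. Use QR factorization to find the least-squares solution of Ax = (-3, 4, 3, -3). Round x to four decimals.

x = (0.0855, 0.4660)

v_1 = (3, 2, 2, 2); ‖v_1‖ = 4.5826, so e_1 = (0.6547, 0.4364, 0.4364, 0.4364).
e_1·v_2 = 0.6547·0 + 0.4364·(-2) + 0.4364·3 + 0.4364·(-4) = -1.3093.
u_2 = v_2 + 1.3093·e_1 = (0.8571, -1.4286, 3.5714, -3.4286).
‖u_2‖ = 5.2236, so e_2 = (0.1641, -0.2735, 0.6837, -0.6564).
Qᵀb = (-0.2182, 2.4340).
Back-substitute: x_2 = 2.4340/5.2236 = 0.4660.
x_1 = (-0.2182 + 1.3093·0.4660)/4.5826 = 0.0855.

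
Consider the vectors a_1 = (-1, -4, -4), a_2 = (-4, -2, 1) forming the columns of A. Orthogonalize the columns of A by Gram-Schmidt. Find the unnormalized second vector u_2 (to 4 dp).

q_1 = a_1/‖a_1‖ = (-1, -4, -4)/5.7446 = (-0.1741, -0.6963, -0.6963).
r_{12} = q_1·a_2 = 1.3926.
u_2 = a_2 − 1.3926·q_1 = (-3.7576, -1.0303, 1.9697).

u_2 = (-3.7576, -1.0303, 1.9697)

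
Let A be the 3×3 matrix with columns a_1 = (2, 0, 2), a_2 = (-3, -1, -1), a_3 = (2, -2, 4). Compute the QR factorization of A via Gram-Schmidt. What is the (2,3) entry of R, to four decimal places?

a_1 = (2, 0, 2); ‖a_1‖ = 2.8284, so e_1 = (0.7071, 0.0000, 0.7071).
e_1·a_2 = 0.7071·(-3) + 0.0000·(-1) + 0.7071·(-1) = -2.8284.
u_2 = a_2 + 2.8284·e_1 = (-1.0000, -1.0000, 1.0000).
‖u_2‖ = 1.7321, so e_2 = (-0.5774, -0.5774, 0.5774).
r_{23} = e_2·a_3 = 2.3094.

r_{23} = 2.3094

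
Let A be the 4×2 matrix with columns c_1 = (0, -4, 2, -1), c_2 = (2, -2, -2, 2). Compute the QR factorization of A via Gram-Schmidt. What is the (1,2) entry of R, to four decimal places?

r_{12} = 0.4364

c_1 = (0, -4, 2, -1); ‖c_1‖ = 4.5826, so q_1 = (0.0000, -0.8729, 0.4364, -0.2182).
r_{12} = q_1·c_2 = 0.4364.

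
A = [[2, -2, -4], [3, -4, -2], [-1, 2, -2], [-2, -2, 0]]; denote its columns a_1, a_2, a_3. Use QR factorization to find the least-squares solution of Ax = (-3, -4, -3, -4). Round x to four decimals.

a_1 = (2, 3, -1, -2); ‖a_1‖ = 4.2426, so e_1 = (0.4714, 0.7071, -0.2357, -0.4714).
e_1·a_2 = 0.4714·(-2) + 0.7071·(-4) + (-0.2357)·2 + (-0.4714)·(-2) = -3.2998.
u_2 = a_2 + 3.2998·e_1 = (-0.4444, -1.6667, 1.2222, -3.5556).
‖u_2‖ = 4.1366, so e_2 = (-0.1074, -0.4029, 0.2955, -0.8595).
e_1·a_3 = 0.4714·(-4) + 0.7071·(-2) + (-0.2357)·(-2) + (-0.4714)·0 = -2.8284; e_2·a_3 = (-0.1074)·(-4) + (-0.4029)·(-2) + 0.2955·(-2) + (-0.8595)·0 = 0.6447.
u_3 = a_3 + 2.8284·e_1 − 0.6447·e_2 = (-2.5974, 0.2597, -2.8571, -0.7792).
‖u_3‖ = 3.9477, so e_3 = (-0.6580, 0.0658, -0.7237, -0.1974).
Qᵀb = (-1.6499, 4.4857, 4.6715).
Back-substitute: x_3 = 4.6715/3.9477 = 1.1833.
x_2 = (4.4857 − 0.6447·1.1833)/4.1366 = 0.9000.
x_1 = (-1.6499 + 3.2998·0.9000 + 2.8284·1.1833)/4.2426 = 1.1000.

x = (1.1000, 0.9000, 1.1833)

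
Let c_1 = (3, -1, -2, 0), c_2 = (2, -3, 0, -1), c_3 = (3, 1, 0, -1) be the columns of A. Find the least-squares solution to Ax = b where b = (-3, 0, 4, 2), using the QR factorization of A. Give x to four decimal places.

x = (-1.3509, 0.3370, -0.1401)

c_1 = (3, -1, -2, 0); ‖c_1‖ = 3.7417, so e_1 = (0.8018, -0.2673, -0.5345, 0.0000).
e_1·c_2 = 0.8018·2 + (-0.2673)·(-3) + (-0.5345)·0 + 0.0000·(-1) = 2.4054.
u_2 = c_2 − 2.4054·e_1 = (0.0714, -2.3571, 1.2857, -1.0000).
‖u_2‖ = 2.8661, so e_2 = (0.0249, -0.8224, 0.4486, -0.3489).
e_1·c_3 = 0.8018·3 + (-0.2673)·1 + (-0.5345)·0 + 0.0000·(-1) = 2.1381; e_2·c_3 = 0.0249·3 + (-0.8224)·1 + 0.4486·0 + (-0.3489)·(-1) = -0.3988.
u_3 = c_3 − 2.1381·e_1 + 0.3988·e_2 = (1.2957, 1.2435, 1.3217, -1.1391).
‖u_3‖ = 2.5039, so e_3 = (0.5175, 0.4966, 0.5279, -0.4549).
Qᵀb = (-4.5434, 1.0218, -0.3508).
Back-substitute: x_3 = -0.3508/2.5039 = -0.1401.
x_2 = (1.0218 + 0.3988·(-0.1401))/2.8661 = 0.3370.
x_1 = (-4.5434 − 2.4054·0.3370 − 2.1381·(-0.1401))/3.7417 = -1.3509.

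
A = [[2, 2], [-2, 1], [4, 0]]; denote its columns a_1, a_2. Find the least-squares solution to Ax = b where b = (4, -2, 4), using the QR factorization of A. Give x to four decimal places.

x = (1.1034, 0.7586)

e_1 = a_1/‖a_1‖ = (2, -2, 4)/4.8990 = (0.4082, -0.4082, 0.8165).
r_{12} = e_1·a_2 = 0.4082.
u_2 = a_2 − 0.4082·e_1 = (1.8333, 1.1667, -0.3333).
‖u_2‖ = 2.1985, so e_2 = (0.8339, 0.5307, -0.1516).
Qᵀb = (5.7155, 1.6678).
Back-substitute: x_2 = 1.6678/2.1985 = 0.7586.
x_1 = (5.7155 − 0.4082·0.7586)/4.8990 = 1.1034.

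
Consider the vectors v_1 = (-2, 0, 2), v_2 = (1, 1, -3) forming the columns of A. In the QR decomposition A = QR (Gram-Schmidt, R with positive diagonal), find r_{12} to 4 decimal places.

r_{12} = -2.8284

e_1 = v_1/‖v_1‖ = (-2, 0, 2)/2.8284 = (-0.7071, 0.0000, 0.7071).
r_{12} = e_1·v_2 = -2.8284.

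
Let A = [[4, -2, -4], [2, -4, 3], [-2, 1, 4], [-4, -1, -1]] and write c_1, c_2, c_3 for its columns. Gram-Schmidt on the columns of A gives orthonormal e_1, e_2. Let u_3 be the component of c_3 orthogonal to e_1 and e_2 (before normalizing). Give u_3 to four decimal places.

c_1 = (4, 2, -2, -4); ‖c_1‖ = 6.3246, so e_1 = (0.6325, 0.3162, -0.3162, -0.6325).
e_1·c_2 = 0.6325·(-2) + 0.3162·(-4) + (-0.3162)·1 + (-0.6325)·(-1) = -2.2136.
u_2 = c_2 + 2.2136·e_1 = (-0.6000, -3.3000, 0.3000, -2.4000).
‖u_2‖ = 4.1352, so e_2 = (-0.1451, -0.7980, 0.0725, -0.5804).
e_1·c_3 = 0.6325·(-4) + 0.3162·3 + (-0.3162)·4 + (-0.6325)·(-1) = -2.2136; e_2·c_3 = (-0.1451)·(-4) + (-0.7980)·3 + 0.0725·4 + (-0.5804)·(-1) = -0.9431.
u_3 = c_3 + 2.2136·e_1 + 0.9431·e_2 = (-2.7368, 2.9474, 3.3684, -2.9474).

u_3 = (-2.7368, 2.9474, 3.3684, -2.9474)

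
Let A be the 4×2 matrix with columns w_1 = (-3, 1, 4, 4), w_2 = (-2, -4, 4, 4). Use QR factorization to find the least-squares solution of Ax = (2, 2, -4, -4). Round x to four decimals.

w_1 = (-3, 1, 4, 4); ‖w_1‖ = 6.4807, so q_1 = (-0.4629, 0.1543, 0.6172, 0.6172).
q_1·w_2 = (-0.4629)·(-2) + 0.1543·(-4) + 0.6172·4 + 0.6172·4 = 5.2463.
u_2 = w_2 − 5.2463·q_1 = (0.4286, -4.8095, 0.7619, 0.7619).
‖u_2‖ = 4.9473, so q_2 = (0.0866, -0.9721, 0.1540, 0.1540).
Qᵀb = (-5.5549, -3.0031).
Back-substitute: x_2 = -3.0031/4.9473 = -0.6070.
x_1 = (-5.5549 − 5.2463·(-0.6070))/6.4807 = -0.3658.

x = (-0.3658, -0.6070)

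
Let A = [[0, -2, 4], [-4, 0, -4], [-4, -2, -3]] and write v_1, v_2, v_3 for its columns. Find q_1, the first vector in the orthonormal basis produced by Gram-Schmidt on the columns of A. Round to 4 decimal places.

q_1 = (0.0000, -0.7071, -0.7071)

v_1 = (0, -4, -4); ‖v_1‖ = 5.6569, so q_1 = (0.0000, -0.7071, -0.7071).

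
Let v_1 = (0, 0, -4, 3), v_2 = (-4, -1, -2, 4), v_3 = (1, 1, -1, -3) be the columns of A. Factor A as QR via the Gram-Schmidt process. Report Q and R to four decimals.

Q = [[0.0000, -0.8729, -0.4785], [0.0000, -0.2182, 0.2081], [-0.8000, 0.2619, -0.5118], [0.6000, 0.3491, -0.6824]], R = [[5.0000, 4.0000, -1.0000], [0.0000, 4.5826, -2.4004], [0.0000, 0.0000, 2.2887]]

v_1 = (0, 0, -4, 3); ‖v_1‖ = 5.0000, so e_1 = (0.0000, 0.0000, -0.8000, 0.6000).
e_1·v_2 = 0.0000·(-4) + 0.0000·(-1) + (-0.8000)·(-2) + 0.6000·4 = 4.0000.
u_2 = v_2 − 4.0000·e_1 = (-4.0000, -1.0000, 1.2000, 1.6000).
‖u_2‖ = 4.5826, so e_2 = (-0.8729, -0.2182, 0.2619, 0.3491).
e_1·v_3 = 0.0000·1 + 0.0000·1 + (-0.8000)·(-1) + 0.6000·(-3) = -1.0000; e_2·v_3 = (-0.8729)·1 + (-0.2182)·1 + 0.2619·(-1) + 0.3491·(-3) = -2.4004.
u_3 = v_3 + 1.0000·e_1 + 2.4004·e_2 = (-1.0952, 0.4762, -1.1714, -1.5619).
‖u_3‖ = 2.2887, so e_3 = (-0.4785, 0.2081, -0.5118, -0.6824).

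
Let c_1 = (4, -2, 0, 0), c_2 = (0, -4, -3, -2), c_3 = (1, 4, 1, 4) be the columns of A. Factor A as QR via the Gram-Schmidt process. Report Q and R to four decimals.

c_1 = (4, -2, 0, 0); ‖c_1‖ = 4.4721, so q_1 = (0.8944, -0.4472, 0.0000, 0.0000).
q_1·c_2 = 0.8944·0 + (-0.4472)·(-4) + 0.0000·(-3) + 0.0000·(-2) = 1.7889.
u_2 = c_2 − 1.7889·q_1 = (-1.6000, -3.2000, -3.0000, -2.0000).
‖u_2‖ = 5.0794, so q_2 = (-0.3150, -0.6300, -0.5906, -0.3937).
q_1·c_3 = 0.8944·1 + (-0.4472)·4 + 0.0000·1 + 0.0000·4 = -0.8944; q_2·c_3 = (-0.3150)·1 + (-0.6300)·4 + (-0.5906)·1 + (-0.3937)·4 = -5.0006.
u_3 = c_3 + 0.8944·q_1 + 5.0006·q_2 = (0.2248, 0.4496, -1.9535, 2.0310).
‖u_3‖ = 2.8625, so q_3 = (0.0785, 0.1571, -0.6824, 0.7095).

Q = [[0.8944, -0.3150, 0.0785], [-0.4472, -0.6300, 0.1571], [0.0000, -0.5906, -0.6824], [0.0000, -0.3937, 0.7095]], R = [[4.4721, 1.7889, -0.8944], [0.0000, 5.0794, -5.0006], [0.0000, 0.0000, 2.8625]]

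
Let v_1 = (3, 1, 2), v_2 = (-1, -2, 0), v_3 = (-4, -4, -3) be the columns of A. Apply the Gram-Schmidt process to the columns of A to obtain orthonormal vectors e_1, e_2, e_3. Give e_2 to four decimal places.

v_1 = (3, 1, 2); ‖v_1‖ = 3.7417, so e_1 = (0.8018, 0.2673, 0.5345).
e_1·v_2 = 0.8018·(-1) + 0.2673·(-2) + 0.5345·0 = -1.3363.
u_2 = v_2 + 1.3363·e_1 = (0.0714, -1.6429, 0.7143).
‖u_2‖ = 1.7928, so e_2 = (0.0398, -0.9163, 0.3984).

e_2 = (0.0398, -0.9163, 0.3984)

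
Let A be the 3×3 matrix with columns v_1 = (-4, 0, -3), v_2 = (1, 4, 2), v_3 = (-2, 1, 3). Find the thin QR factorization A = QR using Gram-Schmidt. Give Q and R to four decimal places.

q_1 = v_1/‖v_1‖ = (-4, 0, -3)/5.0000 = (-0.8000, 0.0000, -0.6000).
r_{12} = q_1·v_2 = -2.0000.
u_2 = v_2 + 2.0000·q_1 = (-0.6000, 4.0000, 0.8000).
‖u_2‖ = 4.1231, so q_2 = (-0.1455, 0.9701, 0.1940).
r_{13} = q_1·v_3 = -0.2000; r_{23} = q_2·v_3 = 1.8433.
u_3 = v_3 + 0.2000·q_1 − 1.8433·q_2 = (-1.8918, -0.7882, 2.5224).
‖u_3‖ = 3.2500, so q_3 = (-0.5821, -0.2425, 0.7761).

Q = [[-0.8000, -0.1455, -0.5821], [0.0000, 0.9701, -0.2425], [-0.6000, 0.1940, 0.7761]], R = [[5.0000, -2.0000, -0.2000], [0.0000, 4.1231, 1.8433], [0.0000, 0.0000, 3.2500]]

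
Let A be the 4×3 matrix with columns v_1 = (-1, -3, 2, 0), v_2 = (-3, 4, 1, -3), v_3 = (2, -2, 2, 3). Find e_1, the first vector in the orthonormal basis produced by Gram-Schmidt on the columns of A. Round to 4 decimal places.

e_1 = v_1/‖v_1‖ = (-1, -3, 2, 0)/3.7417 = (-0.2673, -0.8018, 0.5345, 0.0000).

e_1 = (-0.2673, -0.8018, 0.5345, 0.0000)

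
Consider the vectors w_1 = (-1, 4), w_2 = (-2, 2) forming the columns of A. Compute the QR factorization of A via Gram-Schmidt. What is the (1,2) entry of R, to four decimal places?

w_1 = (-1, 4); ‖w_1‖ = 4.1231, so e_1 = (-0.2425, 0.9701).
r_{12} = e_1·w_2 = 2.4254.

r_{12} = 2.4254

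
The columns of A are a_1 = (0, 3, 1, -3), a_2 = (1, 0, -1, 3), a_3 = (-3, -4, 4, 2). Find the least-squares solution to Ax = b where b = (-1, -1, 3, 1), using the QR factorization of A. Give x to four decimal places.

x = (0.6114, 0.5257, 0.6686)

a_1 = (0, 3, 1, -3); ‖a_1‖ = 4.3589, so q_1 = (0.0000, 0.6882, 0.2294, -0.6882).
q_1·a_2 = 0.0000·1 + 0.6882·0 + 0.2294·(-1) + (-0.6882)·3 = -2.2942.
u_2 = a_2 + 2.2942·q_1 = (1.0000, 1.5789, -0.4737, 1.4211).
‖u_2‖ = 2.3952, so q_2 = (0.4175, 0.6592, -0.1978, 0.5933).
q_1·a_3 = 0.0000·(-3) + 0.6882·(-4) + 0.2294·4 + (-0.6882)·2 = -3.2118; q_2·a_3 = 0.4175·(-3) + 0.6592·(-4) + (-0.1978)·4 + 0.5933·2 = -3.4939.
u_3 = a_3 + 3.2118·q_1 + 3.4939·q_2 = (-1.5413, 0.5138, 4.0459, 1.8624).
‖u_3‖ = 4.7410, so q_3 = (-0.3251, 0.1084, 0.8534, 0.3928).
Qᵀb = (-0.6882, -1.0767, 3.1697).
Back-substitute: x_3 = 3.1697/4.7410 = 0.6686.
x_2 = (-1.0767 + 3.4939·0.6686)/2.3952 = 0.5257.
x_1 = (-0.6882 + 2.2942·0.5257 + 3.2118·0.6686)/4.3589 = 0.6114.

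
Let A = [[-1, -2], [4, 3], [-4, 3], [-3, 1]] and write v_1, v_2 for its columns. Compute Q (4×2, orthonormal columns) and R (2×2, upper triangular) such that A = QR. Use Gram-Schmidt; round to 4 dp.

v_1 = (-1, 4, -4, -3); ‖v_1‖ = 6.4807, so q_1 = (-0.1543, 0.6172, -0.6172, -0.4629).
q_1·v_2 = (-0.1543)·(-2) + 0.6172·3 + (-0.6172)·3 + (-0.4629)·1 = -0.1543.
u_2 = v_2 + 0.1543·q_1 = (-2.0238, 3.0952, 2.9048, 0.9286).
‖u_2‖ = 4.7933, so q_2 = (-0.4222, 0.6457, 0.6060, 0.1937).

Q = [[-0.1543, -0.4222], [0.6172, 0.6457], [-0.6172, 0.6060], [-0.4629, 0.1937]], R = [[6.4807, -0.1543], [0.0000, 4.7933]]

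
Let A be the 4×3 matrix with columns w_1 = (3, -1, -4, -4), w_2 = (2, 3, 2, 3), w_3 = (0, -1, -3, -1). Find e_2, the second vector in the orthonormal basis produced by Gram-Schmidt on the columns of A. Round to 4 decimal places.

e_2 = (0.7351, 0.5935, 0.0871, 0.3158)

w_1 = (3, -1, -4, -4); ‖w_1‖ = 6.4807, so e_1 = (0.4629, -0.1543, -0.6172, -0.6172).
e_1·w_2 = 0.4629·2 + (-0.1543)·3 + (-0.6172)·2 + (-0.6172)·3 = -2.6232.
u_2 = w_2 + 2.6232·e_1 = (3.2143, 2.5952, 0.3810, 1.3810).
‖u_2‖ = 4.3725, so e_2 = (0.7351, 0.5935, 0.0871, 0.3158).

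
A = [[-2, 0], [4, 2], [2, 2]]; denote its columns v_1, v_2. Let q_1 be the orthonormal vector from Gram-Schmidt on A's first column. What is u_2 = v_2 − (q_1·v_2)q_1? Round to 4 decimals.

u_2 = (1.0000, 0.0000, 1.0000)

v_1 = (-2, 4, 2); ‖v_1‖ = 4.8990, so q_1 = (-0.4082, 0.8165, 0.4082).
q_1·v_2 = (-0.4082)·0 + 0.8165·2 + 0.4082·2 = 2.4495.
u_2 = v_2 − 2.4495·q_1 = (1.0000, 0.0000, 1.0000).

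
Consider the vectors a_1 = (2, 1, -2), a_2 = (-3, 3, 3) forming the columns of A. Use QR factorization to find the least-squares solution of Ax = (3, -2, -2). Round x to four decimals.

x = (0.1667, -0.7222)

a_1 = (2, 1, -2); ‖a_1‖ = 3.0000, so e_1 = (0.6667, 0.3333, -0.6667).
e_1·a_2 = 0.6667·(-3) + 0.3333·3 + (-0.6667)·3 = -3.0000.
u_2 = a_2 + 3.0000·e_1 = (-1.0000, 4.0000, 1.0000).
‖u_2‖ = 4.2426, so e_2 = (-0.2357, 0.9428, 0.2357).
Qᵀb = (2.6667, -3.0641).
Back-substitute: x_2 = -3.0641/4.2426 = -0.7222.
x_1 = (2.6667 + 3.0000·(-0.7222))/3.0000 = 0.1667.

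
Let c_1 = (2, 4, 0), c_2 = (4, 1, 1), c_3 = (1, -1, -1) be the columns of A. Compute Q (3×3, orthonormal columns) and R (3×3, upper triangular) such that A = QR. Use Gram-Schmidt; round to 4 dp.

q_1 = c_1/‖c_1‖ = (2, 4, 0)/4.4721 = (0.4472, 0.8944, 0.0000).
r_{12} = q_1·c_2 = 2.6833.
u_2 = c_2 − 2.6833·q_1 = (2.8000, -1.4000, 1.0000).
‖u_2‖ = 3.2863, so q_2 = (0.8520, -0.4260, 0.3043).
r_{13} = q_1·c_3 = -0.4472; r_{23} = q_2·c_3 = 0.9737.
u_3 = c_3 + 0.4472·q_1 − 0.9737·q_2 = (0.3704, -0.1852, -1.2963).
‖u_3‖ = 1.3608, so q_3 = (0.2722, -0.1361, -0.9526).

Q = [[0.4472, 0.8520, 0.2722], [0.8944, -0.4260, -0.1361], [0.0000, 0.3043, -0.9526]], R = [[4.4721, 2.6833, -0.4472], [0.0000, 3.2863, 0.9737], [0.0000, 0.0000, 1.3608]]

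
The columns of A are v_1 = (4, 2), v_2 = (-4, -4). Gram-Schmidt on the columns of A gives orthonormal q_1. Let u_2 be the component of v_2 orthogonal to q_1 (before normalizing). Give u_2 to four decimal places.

v_1 = (4, 2); ‖v_1‖ = 4.4721, so q_1 = (0.8944, 0.4472).
q_1·v_2 = 0.8944·(-4) + 0.4472·(-4) = -5.3666.
u_2 = v_2 + 5.3666·q_1 = (0.8000, -1.6000).

u_2 = (0.8000, -1.6000)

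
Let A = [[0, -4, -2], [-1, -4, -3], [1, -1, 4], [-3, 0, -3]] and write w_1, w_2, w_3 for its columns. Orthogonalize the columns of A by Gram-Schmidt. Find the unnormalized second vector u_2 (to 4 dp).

u_2 = (-4.0000, -3.7273, -1.2727, 0.8182)

w_1 = (0, -1, 1, -3); ‖w_1‖ = 3.3166, so q_1 = (0.0000, -0.3015, 0.3015, -0.9045).
q_1·w_2 = 0.0000·(-4) + (-0.3015)·(-4) + 0.3015·(-1) + (-0.9045)·0 = 0.9045.
u_2 = w_2 − 0.9045·q_1 = (-4.0000, -3.7273, -1.2727, 0.8182).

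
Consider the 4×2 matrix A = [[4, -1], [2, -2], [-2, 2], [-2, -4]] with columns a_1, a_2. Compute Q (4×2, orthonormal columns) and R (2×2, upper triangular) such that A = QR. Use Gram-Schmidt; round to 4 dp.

Q = [[0.7559, -0.0867], [0.3780, -0.3468], [-0.3780, 0.3468], [-0.3780, -0.8671]], R = [[5.2915, -0.7559], [0.0000, 4.9425]]

a_1 = (4, 2, -2, -2); ‖a_1‖ = 5.2915, so q_1 = (0.7559, 0.3780, -0.3780, -0.3780).
q_1·a_2 = 0.7559·(-1) + 0.3780·(-2) + (-0.3780)·2 + (-0.3780)·(-4) = -0.7559.
u_2 = a_2 + 0.7559·q_1 = (-0.4286, -1.7143, 1.7143, -4.2857).
‖u_2‖ = 4.9425, so q_2 = (-0.0867, -0.3468, 0.3468, -0.8671).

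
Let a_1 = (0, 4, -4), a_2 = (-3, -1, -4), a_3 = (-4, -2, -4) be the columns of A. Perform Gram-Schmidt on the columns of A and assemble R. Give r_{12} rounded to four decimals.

a_1 = (0, 4, -4); ‖a_1‖ = 5.6569, so q_1 = (0.0000, 0.7071, -0.7071).
r_{12} = q_1·a_2 = 2.1213.

r_{12} = 2.1213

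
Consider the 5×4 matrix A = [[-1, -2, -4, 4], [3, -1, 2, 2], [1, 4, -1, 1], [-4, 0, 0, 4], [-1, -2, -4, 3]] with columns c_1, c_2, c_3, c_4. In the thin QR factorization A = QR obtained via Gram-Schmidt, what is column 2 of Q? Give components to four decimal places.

c_1 = (-1, 3, 1, -4, -1); ‖c_1‖ = 5.2915, so q_1 = (-0.1890, 0.5669, 0.1890, -0.7559, -0.1890).
q_1·c_2 = (-0.1890)·(-2) + 0.5669·(-1) + 0.1890·4 + (-0.7559)·0 + (-0.1890)·(-2) = 0.9449.
u_2 = c_2 − 0.9449·q_1 = (-1.8214, -1.5357, 3.8214, 0.7143, -1.8214).
‖u_2‖ = 4.9099, so q_2 = (-0.3710, -0.3128, 0.7783, 0.1455, -0.3710).

q_2 = (-0.3710, -0.3128, 0.7783, 0.1455, -0.3710)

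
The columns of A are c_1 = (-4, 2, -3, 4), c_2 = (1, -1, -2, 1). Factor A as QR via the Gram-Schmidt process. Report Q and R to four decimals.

c_1 = (-4, 2, -3, 4); ‖c_1‖ = 6.7082, so e_1 = (-0.5963, 0.2981, -0.4472, 0.5963).
e_1·c_2 = (-0.5963)·1 + 0.2981·(-1) + (-0.4472)·(-2) + 0.5963·1 = 0.5963.
u_2 = c_2 − 0.5963·e_1 = (1.3556, -1.1778, -1.7333, 0.6444).
‖u_2‖ = 2.5777, so e_2 = (0.5259, -0.4569, -0.6724, 0.2500).

Q = [[-0.5963, 0.5259], [0.2981, -0.4569], [-0.4472, -0.6724], [0.5963, 0.2500]], R = [[6.7082, 0.5963], [0.0000, 2.5777]]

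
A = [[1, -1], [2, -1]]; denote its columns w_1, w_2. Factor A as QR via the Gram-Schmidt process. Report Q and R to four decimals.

w_1 = (1, 2); ‖w_1‖ = 2.2361, so e_1 = (0.4472, 0.8944).
e_1·w_2 = 0.4472·(-1) + 0.8944·(-1) = -1.3416.
u_2 = w_2 + 1.3416·e_1 = (-0.4000, 0.2000).
‖u_2‖ = 0.4472, so e_2 = (-0.8944, 0.4472).

Q = [[0.4472, -0.8944], [0.8944, 0.4472]], R = [[2.2361, -1.3416], [0.0000, 0.4472]]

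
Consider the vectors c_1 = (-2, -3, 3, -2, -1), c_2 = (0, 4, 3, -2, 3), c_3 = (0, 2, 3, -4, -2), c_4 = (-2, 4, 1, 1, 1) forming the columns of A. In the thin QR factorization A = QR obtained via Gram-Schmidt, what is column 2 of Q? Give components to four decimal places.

c_1 = (-2, -3, 3, -2, -1); ‖c_1‖ = 5.1962, so q_1 = (-0.3849, -0.5774, 0.5774, -0.3849, -0.1925).
q_1·c_2 = (-0.3849)·0 + (-0.5774)·4 + 0.5774·3 + (-0.3849)·(-2) + (-0.1925)·3 = -0.3849.
u_2 = c_2 + 0.3849·q_1 = (-0.1481, 3.7778, 3.2222, -2.1481, 2.9259).
‖u_2‖ = 6.1524, so q_2 = (-0.0241, 0.6140, 0.5237, -0.3492, 0.4756).

q_2 = (-0.0241, 0.6140, 0.5237, -0.3492, 0.4756)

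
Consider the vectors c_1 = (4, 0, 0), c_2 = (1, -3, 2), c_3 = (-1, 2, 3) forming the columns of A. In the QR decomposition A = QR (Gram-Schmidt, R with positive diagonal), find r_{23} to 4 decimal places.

c_1 = (4, 0, 0); ‖c_1‖ = 4.0000, so q_1 = (1.0000, 0.0000, 0.0000).
q_1·c_2 = 1.0000·1 + 0.0000·(-3) + 0.0000·2 = 1.0000.
u_2 = c_2 − 1.0000·q_1 = (0.0000, -3.0000, 2.0000).
‖u_2‖ = 3.6056, so q_2 = (0.0000, -0.8321, 0.5547).
r_{23} = q_2·c_3 = 0.0000.

r_{23} = 0.0000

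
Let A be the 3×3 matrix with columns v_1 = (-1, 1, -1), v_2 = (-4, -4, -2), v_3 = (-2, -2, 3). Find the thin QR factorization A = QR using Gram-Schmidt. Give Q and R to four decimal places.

q_1 = v_1/‖v_1‖ = (-1, 1, -1)/1.7321 = (-0.5774, 0.5774, -0.5774).
r_{12} = q_1·v_2 = 1.1547.
u_2 = v_2 − 1.1547·q_1 = (-3.3333, -4.6667, -1.3333).
‖u_2‖ = 5.8878, so q_2 = (-0.5661, -0.7926, -0.2265).
r_{13} = q_1·v_3 = -1.7321; r_{23} = q_2·v_3 = 2.0381.
u_3 = v_3 + 1.7321·q_1 − 2.0381·q_2 = (-1.8462, 0.6154, 2.4615).
‖u_3‖ = 3.1379, so q_3 = (-0.5883, 0.1961, 0.7845).

Q = [[-0.5774, -0.5661, -0.5883], [0.5774, -0.7926, 0.1961], [-0.5774, -0.2265, 0.7845]], R = [[1.7321, 1.1547, -1.7321], [0.0000, 5.8878, 2.0381], [0.0000, 0.0000, 3.1379]]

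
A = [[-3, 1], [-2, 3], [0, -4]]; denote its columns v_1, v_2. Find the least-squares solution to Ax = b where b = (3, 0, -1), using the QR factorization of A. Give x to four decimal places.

x = (-0.6654, 0.0389)

v_1 = (-3, -2, 0); ‖v_1‖ = 3.6056, so q_1 = (-0.8321, -0.5547, 0.0000).
q_1·v_2 = (-0.8321)·1 + (-0.5547)·3 + 0.0000·(-4) = -2.4962.
u_2 = v_2 + 2.4962·q_1 = (-1.0769, 1.6154, -4.0000).
‖u_2‖ = 4.4463, so q_2 = (-0.2422, 0.3633, -0.8996).
Qᵀb = (-2.4962, 0.1730).
Back-substitute: x_2 = 0.1730/4.4463 = 0.0389.
x_1 = (-2.4962 + 2.4962·0.0389)/3.6056 = -0.6654.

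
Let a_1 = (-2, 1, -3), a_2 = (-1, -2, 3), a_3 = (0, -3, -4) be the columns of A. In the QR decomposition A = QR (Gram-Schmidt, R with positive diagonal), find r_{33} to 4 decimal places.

r_{33} = 4.3828

q_1 = a_1/‖a_1‖ = (-2, 1, -3)/3.7417 = (-0.5345, 0.2673, -0.8018).
r_{12} = q_1·a_2 = -2.4054.
u_2 = a_2 + 2.4054·q_1 = (-2.2857, -1.3571, 1.0714).
‖u_2‖ = 2.8661, so q_2 = (-0.7975, -0.4735, 0.3738).
r_{13} = q_1·a_3 = 2.4054; r_{23} = q_2·a_3 = -0.0748.
u_3 = a_3 − 2.4054·q_1 + 0.0748·q_2 = (1.2261, -3.6783, -2.0435).
r_{33} = ‖u_3‖ = 4.3828.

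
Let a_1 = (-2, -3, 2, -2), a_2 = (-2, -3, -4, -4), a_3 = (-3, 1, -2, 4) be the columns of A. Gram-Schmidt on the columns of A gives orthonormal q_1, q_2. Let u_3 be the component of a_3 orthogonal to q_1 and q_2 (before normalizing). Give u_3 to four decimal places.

u_3 = (-3.8454, -0.2680, -1.0619, 3.1856)

a_1 = (-2, -3, 2, -2); ‖a_1‖ = 4.5826, so q_1 = (-0.4364, -0.6547, 0.4364, -0.4364).
q_1·a_2 = (-0.4364)·(-2) + (-0.6547)·(-3) + 0.4364·(-4) + (-0.4364)·(-4) = 2.8368.
u_2 = a_2 − 2.8368·q_1 = (-0.7619, -1.1429, -5.2381, -2.7619).
‖u_2‖ = 6.0788, so q_2 = (-0.1253, -0.1880, -0.8617, -0.4543).
q_1·a_3 = (-0.4364)·(-3) + (-0.6547)·1 + 0.4364·(-2) + (-0.4364)·4 = -1.9640; q_2·a_3 = (-0.1253)·(-3) + (-0.1880)·1 + (-0.8617)·(-2) + (-0.4543)·4 = 0.0940.
u_3 = a_3 + 1.9640·q_1 − 0.0940·q_2 = (-3.8454, -0.2680, -1.0619, 3.1856).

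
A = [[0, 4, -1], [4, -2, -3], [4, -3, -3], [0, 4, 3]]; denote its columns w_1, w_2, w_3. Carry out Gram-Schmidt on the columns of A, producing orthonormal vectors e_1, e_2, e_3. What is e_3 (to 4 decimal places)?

e_1 = w_1/‖w_1‖ = (0, 4, 4, 0)/5.6569 = (0.0000, 0.7071, 0.7071, 0.0000).
r_{12} = e_1·w_2 = -3.5355.
u_2 = w_2 + 3.5355·e_1 = (4.0000, 0.5000, -0.5000, 4.0000).
‖u_2‖ = 5.7009, so e_2 = (0.7016, 0.0877, -0.0877, 0.7016).
r_{13} = e_1·w_3 = -4.2426; r_{23} = e_2·w_3 = 1.4033.
u_3 = w_3 + 4.2426·e_1 − 1.4033·e_2 = (-1.9846, -0.1231, 0.1231, 2.0154).
‖u_3‖ = 2.8339, so e_3 = (-0.7003, -0.0434, 0.0434, 0.7112).

e_3 = (-0.7003, -0.0434, 0.0434, 0.7112)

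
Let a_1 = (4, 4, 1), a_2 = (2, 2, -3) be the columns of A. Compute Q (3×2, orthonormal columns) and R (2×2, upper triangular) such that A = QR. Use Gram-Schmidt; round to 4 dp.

e_1 = a_1/‖a_1‖ = (4, 4, 1)/5.7446 = (0.6963, 0.6963, 0.1741).
r_{12} = e_1·a_2 = 2.2630.
u_2 = a_2 − 2.2630·e_1 = (0.4242, 0.4242, -3.3939).
‖u_2‖ = 3.4466, so e_2 = (0.1231, 0.1231, -0.9847).

Q = [[0.6963, 0.1231], [0.6963, 0.1231], [0.1741, -0.9847]], R = [[5.7446, 2.2630], [0.0000, 3.4466]]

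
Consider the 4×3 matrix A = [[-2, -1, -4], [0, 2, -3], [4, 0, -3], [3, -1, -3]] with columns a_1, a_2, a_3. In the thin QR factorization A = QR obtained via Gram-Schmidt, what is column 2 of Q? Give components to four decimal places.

e_2 = (-0.4377, 0.8189, 0.0565, -0.3671)

a_1 = (-2, 0, 4, 3); ‖a_1‖ = 5.3852, so e_1 = (-0.3714, 0.0000, 0.7428, 0.5571).
e_1·a_2 = (-0.3714)·(-1) + 0.0000·2 + 0.7428·0 + 0.5571·(-1) = -0.1857.
u_2 = a_2 + 0.1857·e_1 = (-1.0690, 2.0000, 0.1379, -0.8966).
‖u_2‖ = 2.4424, so e_2 = (-0.4377, 0.8189, 0.0565, -0.3671).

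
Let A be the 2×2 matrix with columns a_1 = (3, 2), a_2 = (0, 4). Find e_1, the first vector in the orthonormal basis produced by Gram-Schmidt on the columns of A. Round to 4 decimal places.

e_1 = (0.8321, 0.5547)

a_1 = (3, 2); ‖a_1‖ = 3.6056, so e_1 = (0.8321, 0.5547).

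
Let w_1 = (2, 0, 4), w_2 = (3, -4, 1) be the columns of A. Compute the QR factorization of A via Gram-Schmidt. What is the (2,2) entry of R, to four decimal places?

w_1 = (2, 0, 4); ‖w_1‖ = 4.4721, so q_1 = (0.4472, 0.0000, 0.8944).
q_1·w_2 = 0.4472·3 + 0.0000·(-4) + 0.8944·1 = 2.2361.
u_2 = w_2 − 2.2361·q_1 = (2.0000, -4.0000, -1.0000).
r_{22} = ‖u_2‖ = 4.5826.

r_{22} = 4.5826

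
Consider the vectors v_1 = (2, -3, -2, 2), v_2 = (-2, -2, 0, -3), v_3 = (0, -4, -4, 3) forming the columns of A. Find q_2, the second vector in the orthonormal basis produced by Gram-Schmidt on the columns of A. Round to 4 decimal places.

v_1 = (2, -3, -2, 2); ‖v_1‖ = 4.5826, so q_1 = (0.4364, -0.6547, -0.4364, 0.4364).
q_1·v_2 = 0.4364·(-2) + (-0.6547)·(-2) + (-0.4364)·0 + 0.4364·(-3) = -0.8729.
u_2 = v_2 + 0.8729·q_1 = (-1.6190, -2.5714, -0.3810, -2.6190).
‖u_2‖ = 4.0297, so q_2 = (-0.4018, -0.6381, -0.0945, -0.6499).

q_2 = (-0.4018, -0.6381, -0.0945, -0.6499)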